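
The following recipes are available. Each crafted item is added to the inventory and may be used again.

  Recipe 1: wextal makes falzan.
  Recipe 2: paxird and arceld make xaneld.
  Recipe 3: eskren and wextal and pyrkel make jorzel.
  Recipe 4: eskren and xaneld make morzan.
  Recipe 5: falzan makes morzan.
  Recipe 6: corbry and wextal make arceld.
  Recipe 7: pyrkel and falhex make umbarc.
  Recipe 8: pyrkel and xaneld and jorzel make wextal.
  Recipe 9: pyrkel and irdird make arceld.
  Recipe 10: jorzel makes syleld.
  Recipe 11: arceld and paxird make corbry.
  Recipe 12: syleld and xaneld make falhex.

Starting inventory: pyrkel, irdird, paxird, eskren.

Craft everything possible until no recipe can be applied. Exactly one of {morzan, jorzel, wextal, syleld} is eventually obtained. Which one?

morzan

Using Recipe 9, pyrkel and irdird make arceld.
paxird and arceld → xaneld (Recipe 2).
eskren and xaneld → morzan (Recipe 4).
jorzel would need eskren, wextal, and pyrkel (Recipe 3), but wextal is never obtained. wextal would need pyrkel, xaneld, and jorzel (Recipe 8), but jorzel is never obtained. syleld would need jorzel (Recipe 10), but jorzel is never obtained.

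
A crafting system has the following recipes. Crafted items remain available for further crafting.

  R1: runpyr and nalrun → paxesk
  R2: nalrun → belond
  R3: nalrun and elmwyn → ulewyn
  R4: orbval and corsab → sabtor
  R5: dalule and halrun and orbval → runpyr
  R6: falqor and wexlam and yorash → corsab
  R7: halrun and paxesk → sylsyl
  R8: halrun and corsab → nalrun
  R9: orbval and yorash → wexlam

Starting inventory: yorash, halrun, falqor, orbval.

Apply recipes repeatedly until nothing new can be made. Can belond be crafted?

Yes

Using R9, orbval and yorash make wexlam.
Using R6, falqor, wexlam, and yorash make corsab.
Using R8, halrun and corsab make nalrun.
Using R2, nalrun makes belond.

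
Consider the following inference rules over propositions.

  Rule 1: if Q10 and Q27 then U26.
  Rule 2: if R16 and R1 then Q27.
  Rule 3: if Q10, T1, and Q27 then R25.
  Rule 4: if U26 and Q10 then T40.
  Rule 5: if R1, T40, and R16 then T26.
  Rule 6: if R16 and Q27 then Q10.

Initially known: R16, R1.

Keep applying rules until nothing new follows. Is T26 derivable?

Yes

R16 and R1 hold, so Q27 follows (Rule 2).
R16 and Q27 hold, so Q10 follows (Rule 6).
From Q10 and Q27, Rule 1 gives U26.
From U26 and Q10, Rule 4 gives T40.
R1, T40, and R16 hold, so T26 follows (Rule 5).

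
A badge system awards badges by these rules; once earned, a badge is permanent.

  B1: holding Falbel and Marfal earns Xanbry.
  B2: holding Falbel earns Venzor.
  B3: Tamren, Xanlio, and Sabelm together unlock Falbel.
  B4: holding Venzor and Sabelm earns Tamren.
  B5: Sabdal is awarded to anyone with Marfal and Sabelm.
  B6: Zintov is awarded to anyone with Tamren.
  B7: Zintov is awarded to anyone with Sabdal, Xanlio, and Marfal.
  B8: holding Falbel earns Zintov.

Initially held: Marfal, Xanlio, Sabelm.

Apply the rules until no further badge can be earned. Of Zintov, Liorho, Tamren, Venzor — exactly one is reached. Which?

Zintov

With Marfal and Sabelm, Sabdal is earned (B5).
With Sabdal, Xanlio, and Marfal, Zintov is earned (B7).
Venzor would need Falbel (B2), but Falbel is never earned. No rule produces Liorho, and it is not given. Tamren would need Venzor and Sabelm (B4), but Venzor is never earned.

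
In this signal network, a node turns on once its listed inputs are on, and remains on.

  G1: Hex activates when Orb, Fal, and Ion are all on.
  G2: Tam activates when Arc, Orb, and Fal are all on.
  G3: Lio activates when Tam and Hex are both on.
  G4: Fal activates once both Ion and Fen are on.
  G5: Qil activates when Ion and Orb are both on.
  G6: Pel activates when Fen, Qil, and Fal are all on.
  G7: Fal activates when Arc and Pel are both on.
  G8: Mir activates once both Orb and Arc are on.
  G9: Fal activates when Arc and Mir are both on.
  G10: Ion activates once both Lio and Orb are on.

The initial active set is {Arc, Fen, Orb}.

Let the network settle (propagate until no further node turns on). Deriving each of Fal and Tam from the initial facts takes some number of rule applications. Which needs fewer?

Fal: Orb and Arc are on, so Mir activates (G8). G9: Arc and Mir on → Fal on. [2 rule applications]
Tam: Orb and Arc are on, so Mir activates (G8). G9: Arc and Mir on → Fal on. Arc, Orb, and Fal are on, so Tam activates (G2). [3 rule applications]
Fal needs fewer.

Fal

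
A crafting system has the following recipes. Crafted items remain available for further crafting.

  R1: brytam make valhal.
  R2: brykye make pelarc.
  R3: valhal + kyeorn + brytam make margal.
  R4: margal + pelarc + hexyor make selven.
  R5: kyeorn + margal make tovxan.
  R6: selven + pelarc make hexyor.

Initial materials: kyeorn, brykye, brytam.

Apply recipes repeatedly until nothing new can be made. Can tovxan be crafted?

Using R1, brytam makes valhal.
valhal + kyeorn + brytam → margal (R3).
Using R5, kyeorn and margal make tovxan.

Yes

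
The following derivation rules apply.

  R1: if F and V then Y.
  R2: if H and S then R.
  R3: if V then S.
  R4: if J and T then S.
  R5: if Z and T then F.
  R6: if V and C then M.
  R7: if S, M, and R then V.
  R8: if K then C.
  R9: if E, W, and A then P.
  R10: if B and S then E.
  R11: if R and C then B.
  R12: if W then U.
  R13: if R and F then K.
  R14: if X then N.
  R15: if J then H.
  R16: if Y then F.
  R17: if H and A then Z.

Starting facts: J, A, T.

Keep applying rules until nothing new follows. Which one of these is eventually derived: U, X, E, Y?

E

J holds, so H follows (R15).
From J and T, R4 gives S.
From H and A, R17 gives Z.
H and S hold, so R follows (R2).
Z and T hold, so F follows (R5).
R and F hold, so K follows (R13).
K holds, so C follows (R8).
R and C hold, so B follows (R11).
B and S hold, so E follows (R10).
Y would need F and V (R1), but V is never established. No rule produces X, and it is not given. U would need W (R12), but W is never established.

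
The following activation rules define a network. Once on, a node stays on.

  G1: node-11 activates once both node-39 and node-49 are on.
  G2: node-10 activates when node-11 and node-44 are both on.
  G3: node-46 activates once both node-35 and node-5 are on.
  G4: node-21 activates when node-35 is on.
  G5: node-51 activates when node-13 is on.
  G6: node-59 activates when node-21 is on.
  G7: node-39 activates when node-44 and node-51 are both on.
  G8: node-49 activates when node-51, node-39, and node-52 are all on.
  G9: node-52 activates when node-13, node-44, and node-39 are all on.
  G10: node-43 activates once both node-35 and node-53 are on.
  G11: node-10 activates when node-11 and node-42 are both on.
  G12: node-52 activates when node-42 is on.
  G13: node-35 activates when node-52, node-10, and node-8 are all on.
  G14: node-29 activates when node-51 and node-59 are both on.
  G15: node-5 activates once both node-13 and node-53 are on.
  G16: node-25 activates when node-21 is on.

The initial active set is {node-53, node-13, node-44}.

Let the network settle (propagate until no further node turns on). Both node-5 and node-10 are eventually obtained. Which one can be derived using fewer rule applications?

node-5

node-5: node-13 and node-53 are on, so node-5 activates (G15). [1 rule application]
node-10: node-13 is on, so node-51 activates (G5). node-44 and node-51 are on, so node-39 activates (G7). G9: node-13, node-44, and node-39 on → node-52 on. G8: node-51, node-39, and node-52 on → node-49 on. G1: node-39 and node-49 on → node-11 on. G2: node-11 and node-44 on → node-10 on. [6 rule applications]
node-5 needs fewer.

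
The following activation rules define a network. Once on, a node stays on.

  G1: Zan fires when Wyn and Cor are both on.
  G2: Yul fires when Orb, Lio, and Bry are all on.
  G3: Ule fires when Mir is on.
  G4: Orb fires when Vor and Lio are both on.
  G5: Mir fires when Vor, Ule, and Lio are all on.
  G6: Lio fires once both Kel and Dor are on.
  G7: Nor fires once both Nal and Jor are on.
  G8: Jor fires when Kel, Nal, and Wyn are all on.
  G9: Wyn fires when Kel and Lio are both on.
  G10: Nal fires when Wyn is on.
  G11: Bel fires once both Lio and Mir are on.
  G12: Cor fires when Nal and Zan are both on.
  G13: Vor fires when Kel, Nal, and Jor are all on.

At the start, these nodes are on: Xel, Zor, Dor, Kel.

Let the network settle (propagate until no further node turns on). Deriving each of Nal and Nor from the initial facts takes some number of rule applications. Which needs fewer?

Nal

Nal: Kel and Dor are on, so Lio fires (G6). Kel and Lio are on, so Wyn fires (G9). G10: Wyn on → Nal on. [3 rule applications]
Nor: G6: Kel and Dor on → Lio on. G9: Kel and Lio on → Wyn on. G10: Wyn on → Nal on. Kel, Nal, and Wyn are on, so Jor fires (G8). G7: Nal and Jor on → Nor on. [5 rule applications]
Nal needs fewer.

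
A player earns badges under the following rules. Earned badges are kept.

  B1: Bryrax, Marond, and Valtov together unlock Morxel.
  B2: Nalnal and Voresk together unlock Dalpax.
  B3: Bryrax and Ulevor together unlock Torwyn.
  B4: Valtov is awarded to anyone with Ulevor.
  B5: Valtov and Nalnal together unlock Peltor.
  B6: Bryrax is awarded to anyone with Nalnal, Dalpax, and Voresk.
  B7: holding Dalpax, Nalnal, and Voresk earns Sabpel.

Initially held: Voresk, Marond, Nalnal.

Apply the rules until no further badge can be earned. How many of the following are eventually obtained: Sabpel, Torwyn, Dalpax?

2

With Nalnal and Voresk, Dalpax is earned (B2).
With Dalpax, Nalnal, and Voresk, Sabpel is earned (B7).
Sabpel: reached.
Torwyn would need Bryrax and Ulevor (B3), but Ulevor is never earned.
Dalpax: reached.
Reached: Sabpel and Dalpax — 2 of the 3.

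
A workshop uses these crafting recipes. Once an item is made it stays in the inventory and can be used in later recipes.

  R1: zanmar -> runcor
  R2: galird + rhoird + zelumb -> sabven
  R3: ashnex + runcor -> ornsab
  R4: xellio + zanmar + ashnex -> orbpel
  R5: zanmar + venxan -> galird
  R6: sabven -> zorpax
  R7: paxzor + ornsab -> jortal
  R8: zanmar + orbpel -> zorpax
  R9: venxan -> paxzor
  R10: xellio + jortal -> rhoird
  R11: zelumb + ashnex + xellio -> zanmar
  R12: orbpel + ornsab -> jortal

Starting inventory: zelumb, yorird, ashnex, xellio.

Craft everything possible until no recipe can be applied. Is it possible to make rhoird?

Yes

Using R11, zelumb, ashnex, and xellio make zanmar.
xellio + zanmar + ashnex -> orbpel (R4).
Using R1, zanmar makes runcor.
ashnex + runcor -> ornsab (R3).
Using R12, orbpel and ornsab make jortal.
Using R10, xellio and jortal make rhoird.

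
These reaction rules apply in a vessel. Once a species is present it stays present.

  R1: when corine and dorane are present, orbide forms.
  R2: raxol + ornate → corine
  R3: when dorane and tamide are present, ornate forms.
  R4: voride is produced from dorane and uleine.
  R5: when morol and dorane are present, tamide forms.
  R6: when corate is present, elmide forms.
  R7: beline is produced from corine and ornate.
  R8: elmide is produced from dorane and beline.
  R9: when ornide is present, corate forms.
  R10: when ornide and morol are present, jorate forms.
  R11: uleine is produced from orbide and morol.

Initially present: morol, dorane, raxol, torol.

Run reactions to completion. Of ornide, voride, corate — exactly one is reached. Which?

voride

morol and dorane present → tamide forms (R5).
dorane and tamide present → ornate forms (R3).
raxol and ornate present → corine forms (R2).
corine and dorane present → orbide forms (R1).
orbide and morol present → uleine forms (R11).
dorane and uleine present → voride forms (R4).
corate would need ornide (R9), but ornide never forms. No rule produces ornide, and it is not given.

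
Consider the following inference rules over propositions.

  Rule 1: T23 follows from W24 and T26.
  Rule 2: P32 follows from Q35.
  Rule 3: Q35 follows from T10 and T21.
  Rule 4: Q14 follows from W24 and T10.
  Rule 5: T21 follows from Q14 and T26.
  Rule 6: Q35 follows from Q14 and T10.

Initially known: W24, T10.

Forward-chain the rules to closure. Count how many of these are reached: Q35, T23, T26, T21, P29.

1

W24 and T10 hold, so Q14 follows (Rule 4).
From Q14 and T10, Rule 6 gives Q35.
Q35: reached.
T23 would need W24 and T26 (Rule 1), but T26 is never established.
No rule produces T26, and it is not given.
T21 would need Q14 and T26 (Rule 5), but T26 is never established.
No rule produces P29, and it is not given.
Reached: Q35 — 1 of the 5.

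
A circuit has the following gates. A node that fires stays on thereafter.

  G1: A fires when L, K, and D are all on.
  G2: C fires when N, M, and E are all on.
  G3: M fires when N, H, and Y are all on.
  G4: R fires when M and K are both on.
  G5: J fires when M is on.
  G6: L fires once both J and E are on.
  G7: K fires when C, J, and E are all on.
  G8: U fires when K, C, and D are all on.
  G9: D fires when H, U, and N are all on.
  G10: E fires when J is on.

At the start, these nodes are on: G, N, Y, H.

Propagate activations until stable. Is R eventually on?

G3: N, H, and Y on → M on.
G5: M on → J on.
G10: J on → E on.
G2: N, M, and E on → C on.
G7: C, J, and E on → K on.
G4: M and K on → R on.

Yes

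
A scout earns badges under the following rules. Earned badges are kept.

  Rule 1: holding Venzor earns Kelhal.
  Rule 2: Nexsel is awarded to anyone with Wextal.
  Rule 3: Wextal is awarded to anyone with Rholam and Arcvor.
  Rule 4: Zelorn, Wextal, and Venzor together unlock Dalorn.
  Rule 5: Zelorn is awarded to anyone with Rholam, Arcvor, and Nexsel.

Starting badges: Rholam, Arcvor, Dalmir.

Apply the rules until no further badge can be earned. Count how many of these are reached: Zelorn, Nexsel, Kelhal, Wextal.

3

With Rholam and Arcvor, Wextal is earned (Rule 3).
With Wextal, Nexsel is earned (Rule 2).
With Rholam, Arcvor, and Nexsel, Zelorn is earned (Rule 5).
Zelorn: reached.
Nexsel: reached.
Kelhal would need Venzor (Rule 1), but Venzor is never earned.
Wextal: reached.
Reached: Zelorn, Nexsel, and Wextal — 3 of the 4.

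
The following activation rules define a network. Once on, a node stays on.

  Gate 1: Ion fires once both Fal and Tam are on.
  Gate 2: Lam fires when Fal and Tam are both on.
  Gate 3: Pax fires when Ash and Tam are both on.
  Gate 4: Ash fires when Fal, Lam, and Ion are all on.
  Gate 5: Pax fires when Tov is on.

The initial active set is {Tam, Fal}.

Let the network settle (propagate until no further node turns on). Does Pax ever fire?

Yes

Gate 2: Fal and Tam on → Lam on.
Gate 1: Fal and Tam on → Ion on.
Gate 4: Fal, Lam, and Ion on → Ash on.
Gate 3: Ash and Tam on → Pax on.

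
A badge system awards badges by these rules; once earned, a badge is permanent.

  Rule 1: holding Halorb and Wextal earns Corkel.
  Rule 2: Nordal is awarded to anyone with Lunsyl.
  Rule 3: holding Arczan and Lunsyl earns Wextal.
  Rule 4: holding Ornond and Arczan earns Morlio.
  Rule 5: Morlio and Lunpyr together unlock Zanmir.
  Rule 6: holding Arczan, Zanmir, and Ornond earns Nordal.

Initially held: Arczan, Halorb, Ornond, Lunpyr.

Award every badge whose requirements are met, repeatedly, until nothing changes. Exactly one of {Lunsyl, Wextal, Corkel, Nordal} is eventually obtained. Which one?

With Ornond and Arczan, Morlio is earned (Rule 4).
With Morlio and Lunpyr, Zanmir is earned (Rule 5).
With Arczan, Zanmir, and Ornond, Nordal is earned (Rule 6).
Wextal would need Arczan and Lunsyl (Rule 3), but Lunsyl is never earned. Corkel would need Halorb and Wextal (Rule 1), but Wextal is never earned. No rule produces Lunsyl, and it is not given.

Nordal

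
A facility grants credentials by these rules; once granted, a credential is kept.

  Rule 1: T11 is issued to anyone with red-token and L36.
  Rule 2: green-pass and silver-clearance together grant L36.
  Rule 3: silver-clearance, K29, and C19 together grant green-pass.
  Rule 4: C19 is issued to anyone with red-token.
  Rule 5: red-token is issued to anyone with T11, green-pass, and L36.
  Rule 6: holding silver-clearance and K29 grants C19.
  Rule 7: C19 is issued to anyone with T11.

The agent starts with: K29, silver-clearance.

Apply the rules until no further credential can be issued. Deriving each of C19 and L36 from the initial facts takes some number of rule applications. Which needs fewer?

C19

C19: Holding silver-clearance and K29 grants C19 (Rule 6). [1 rule application]
L36: Holding silver-clearance and K29 grants C19 (Rule 6). Holding silver-clearance, K29, and C19 grants green-pass (Rule 3). Holding green-pass and silver-clearance grants L36 (Rule 2). [3 rule applications]
C19 needs fewer.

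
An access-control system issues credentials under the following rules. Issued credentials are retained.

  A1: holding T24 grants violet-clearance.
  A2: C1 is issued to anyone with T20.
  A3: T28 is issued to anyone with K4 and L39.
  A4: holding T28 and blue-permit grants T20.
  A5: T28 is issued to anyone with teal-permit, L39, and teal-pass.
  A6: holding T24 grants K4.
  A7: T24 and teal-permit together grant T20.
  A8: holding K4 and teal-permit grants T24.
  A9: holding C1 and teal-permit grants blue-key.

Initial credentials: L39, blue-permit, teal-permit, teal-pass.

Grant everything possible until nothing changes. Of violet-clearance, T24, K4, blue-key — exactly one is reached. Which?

Holding teal-permit, L39, and teal-pass grants T28 (A5).
Holding T28 and blue-permit grants T20 (A4).
Holding T20 grants C1 (A2).
Holding C1 and teal-permit grants blue-key (A9).
K4 would need T24 (A6), but T24 is never granted. T24 would need K4 and teal-permit (A8), but K4 is never granted. violet-clearance would need T24 (A1), but T24 is never granted.

blue-key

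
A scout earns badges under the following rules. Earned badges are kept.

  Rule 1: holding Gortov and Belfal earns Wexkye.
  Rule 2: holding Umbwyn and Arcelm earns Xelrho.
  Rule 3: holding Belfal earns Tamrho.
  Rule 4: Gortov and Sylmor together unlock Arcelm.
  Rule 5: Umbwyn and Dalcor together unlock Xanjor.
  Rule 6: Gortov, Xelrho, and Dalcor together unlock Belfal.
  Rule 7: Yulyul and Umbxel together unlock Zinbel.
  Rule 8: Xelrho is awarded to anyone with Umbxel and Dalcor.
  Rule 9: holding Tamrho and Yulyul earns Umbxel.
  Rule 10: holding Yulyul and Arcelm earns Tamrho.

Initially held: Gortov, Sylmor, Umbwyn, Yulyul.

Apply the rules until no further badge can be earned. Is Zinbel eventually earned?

With Gortov and Sylmor, Arcelm is earned (Rule 4).
With Yulyul and Arcelm, Tamrho is earned (Rule 10).
With Tamrho and Yulyul, Umbxel is earned (Rule 9).
With Yulyul and Umbxel, Zinbel is earned (Rule 7).

Yes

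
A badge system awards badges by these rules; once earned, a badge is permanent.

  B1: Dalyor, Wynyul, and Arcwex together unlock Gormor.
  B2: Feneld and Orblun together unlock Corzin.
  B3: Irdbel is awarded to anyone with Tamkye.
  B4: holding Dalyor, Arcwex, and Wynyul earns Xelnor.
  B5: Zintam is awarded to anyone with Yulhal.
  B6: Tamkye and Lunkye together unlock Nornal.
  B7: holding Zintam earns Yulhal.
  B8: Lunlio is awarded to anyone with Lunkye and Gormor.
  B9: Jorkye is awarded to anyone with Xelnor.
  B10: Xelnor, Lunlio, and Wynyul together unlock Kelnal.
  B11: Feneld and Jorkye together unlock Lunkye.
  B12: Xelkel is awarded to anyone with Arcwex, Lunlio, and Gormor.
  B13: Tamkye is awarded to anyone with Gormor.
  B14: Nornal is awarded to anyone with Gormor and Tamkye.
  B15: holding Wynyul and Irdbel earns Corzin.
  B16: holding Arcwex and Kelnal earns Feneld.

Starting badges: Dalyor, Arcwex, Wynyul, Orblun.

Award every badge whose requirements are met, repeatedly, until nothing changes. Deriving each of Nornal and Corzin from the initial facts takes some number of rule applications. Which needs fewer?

Nornal: With Dalyor, Wynyul, and Arcwex, Gormor is earned (B1). With Gormor, Tamkye is earned (B13). With Gormor and Tamkye, Nornal is earned (B14). [3 rule applications]
Corzin: With Dalyor, Wynyul, and Arcwex, Gormor is earned (B1). With Gormor, Tamkye is earned (B13). With Tamkye, Irdbel is earned (B3). With Wynyul and Irdbel, Corzin is earned (B15). [4 rule applications]
Nornal needs fewer.

Nornal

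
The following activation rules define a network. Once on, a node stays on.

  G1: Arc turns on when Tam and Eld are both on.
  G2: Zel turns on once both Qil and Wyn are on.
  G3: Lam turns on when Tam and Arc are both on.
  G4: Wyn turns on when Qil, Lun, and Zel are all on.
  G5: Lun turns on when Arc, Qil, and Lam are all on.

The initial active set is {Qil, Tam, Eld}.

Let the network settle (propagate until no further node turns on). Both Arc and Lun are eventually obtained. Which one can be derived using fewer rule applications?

Arc: G1: Tam and Eld on → Arc on. [1 rule application]
Lun: Tam and Eld are on, so Arc turns on (G1). G3: Tam and Arc on → Lam on. Arc, Qil, and Lam are on, so Lun turns on (G5). [3 rule applications]
Arc needs fewer.

Arc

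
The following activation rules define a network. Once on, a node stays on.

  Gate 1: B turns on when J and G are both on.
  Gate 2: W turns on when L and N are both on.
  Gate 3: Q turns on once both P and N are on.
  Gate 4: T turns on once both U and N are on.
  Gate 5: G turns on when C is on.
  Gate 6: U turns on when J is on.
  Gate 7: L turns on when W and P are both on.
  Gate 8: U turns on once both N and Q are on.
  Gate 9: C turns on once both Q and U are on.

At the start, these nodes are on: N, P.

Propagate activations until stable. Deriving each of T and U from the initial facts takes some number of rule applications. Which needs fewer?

U: P and N are on, so Q turns on (Gate 3). Gate 8: N and Q on → U on. [2 rule applications]
T: Gate 3: P and N on → Q on. Gate 8: N and Q on → U on. U and N are on, so T turns on (Gate 4). [3 rule applications]
U needs fewer.

U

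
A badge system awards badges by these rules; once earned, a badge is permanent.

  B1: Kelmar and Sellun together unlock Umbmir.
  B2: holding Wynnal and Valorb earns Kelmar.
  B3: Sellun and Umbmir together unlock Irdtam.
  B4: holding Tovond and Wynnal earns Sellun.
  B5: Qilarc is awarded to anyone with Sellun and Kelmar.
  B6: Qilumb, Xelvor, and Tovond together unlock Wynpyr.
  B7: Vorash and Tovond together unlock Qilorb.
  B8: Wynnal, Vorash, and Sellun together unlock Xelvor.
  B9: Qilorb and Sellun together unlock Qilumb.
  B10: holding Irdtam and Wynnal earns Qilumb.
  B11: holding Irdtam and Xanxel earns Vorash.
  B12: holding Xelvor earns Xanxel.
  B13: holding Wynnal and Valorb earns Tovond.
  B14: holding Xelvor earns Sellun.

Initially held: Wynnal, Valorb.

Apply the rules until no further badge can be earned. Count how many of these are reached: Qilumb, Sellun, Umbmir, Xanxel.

With Wynnal and Valorb, Tovond is earned (B13).
With Wynnal and Valorb, Kelmar is earned (B2).
With Tovond and Wynnal, Sellun is earned (B4).
With Kelmar and Sellun, Umbmir is earned (B1).
With Sellun and Umbmir, Irdtam is earned (B3).
With Irdtam and Wynnal, Qilumb is earned (B10).
Qilumb: reached.
Sellun: reached.
Umbmir: reached.
Xanxel would need Xelvor (B12), but Xelvor is never earned.
Reached: Qilumb, Sellun, and Umbmir — 3 of the 4.

3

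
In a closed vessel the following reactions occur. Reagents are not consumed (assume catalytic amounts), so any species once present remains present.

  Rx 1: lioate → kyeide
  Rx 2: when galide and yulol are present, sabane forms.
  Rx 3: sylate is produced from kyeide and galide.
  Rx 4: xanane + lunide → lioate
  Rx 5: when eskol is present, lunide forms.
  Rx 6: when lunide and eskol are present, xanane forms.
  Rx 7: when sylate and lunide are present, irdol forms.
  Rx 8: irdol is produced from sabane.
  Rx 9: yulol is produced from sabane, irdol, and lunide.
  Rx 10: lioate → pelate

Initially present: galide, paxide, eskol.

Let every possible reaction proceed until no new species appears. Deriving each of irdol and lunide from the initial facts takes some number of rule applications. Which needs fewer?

lunide: eskol present → lunide forms (Rx 5). [1 rule application]
irdol: eskol present → lunide forms (Rx 5). lunide and eskol present → xanane forms (Rx 6). xanane and lunide present → lioate forms (Rx 4). lioate present → kyeide forms (Rx 1). kyeide and galide present → sylate forms (Rx 3). sylate and lunide present → irdol forms (Rx 7). [6 rule applications]
lunide needs fewer.

lunide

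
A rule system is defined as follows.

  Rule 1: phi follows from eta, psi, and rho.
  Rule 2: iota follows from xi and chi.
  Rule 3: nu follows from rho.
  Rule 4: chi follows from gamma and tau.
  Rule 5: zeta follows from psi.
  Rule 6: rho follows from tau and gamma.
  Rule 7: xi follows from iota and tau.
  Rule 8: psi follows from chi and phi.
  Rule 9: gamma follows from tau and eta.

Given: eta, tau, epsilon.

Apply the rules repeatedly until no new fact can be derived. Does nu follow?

tau and eta hold, so gamma follows (Rule 9).
From tau and gamma, Rule 6 gives rho.
From rho, Rule 3 gives nu.

Yes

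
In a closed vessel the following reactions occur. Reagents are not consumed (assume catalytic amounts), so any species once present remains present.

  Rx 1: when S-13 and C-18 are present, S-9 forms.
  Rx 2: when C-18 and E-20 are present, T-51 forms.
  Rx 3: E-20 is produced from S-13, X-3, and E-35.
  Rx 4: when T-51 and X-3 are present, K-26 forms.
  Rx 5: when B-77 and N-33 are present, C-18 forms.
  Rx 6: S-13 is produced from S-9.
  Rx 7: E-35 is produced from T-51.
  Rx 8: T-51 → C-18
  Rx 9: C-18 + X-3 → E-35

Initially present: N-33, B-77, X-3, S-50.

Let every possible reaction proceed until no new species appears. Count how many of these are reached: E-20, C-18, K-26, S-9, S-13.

B-77 and N-33 present → C-18 forms (Rx 5).
E-20 would need S-13, X-3, and E-35 (Rx 3), but S-13 never forms.
C-18: reached.
K-26 would need T-51 and X-3 (Rx 4), but T-51 never forms.
S-9 would need S-13 and C-18 (Rx 1), but S-13 never forms.
S-13 would need S-9 (Rx 6), but S-9 never forms.
Reached: C-18 — 1 of the 5.

1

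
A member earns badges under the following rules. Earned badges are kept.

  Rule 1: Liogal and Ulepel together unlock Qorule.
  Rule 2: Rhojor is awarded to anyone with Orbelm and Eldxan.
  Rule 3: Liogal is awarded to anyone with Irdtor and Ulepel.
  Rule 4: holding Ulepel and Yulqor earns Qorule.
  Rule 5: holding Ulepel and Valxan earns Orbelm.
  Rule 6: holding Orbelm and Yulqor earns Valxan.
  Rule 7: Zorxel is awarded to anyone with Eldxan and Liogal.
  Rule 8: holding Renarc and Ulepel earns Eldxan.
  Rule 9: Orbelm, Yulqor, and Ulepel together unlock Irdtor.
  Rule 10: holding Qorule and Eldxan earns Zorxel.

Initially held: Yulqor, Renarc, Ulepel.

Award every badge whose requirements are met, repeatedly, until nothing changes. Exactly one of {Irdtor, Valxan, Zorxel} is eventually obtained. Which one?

Zorxel

With Renarc and Ulepel, Eldxan is earned (Rule 8).
With Ulepel and Yulqor, Qorule is earned (Rule 4).
With Qorule and Eldxan, Zorxel is earned (Rule 10).
Irdtor would need Orbelm, Yulqor, and Ulepel (Rule 9), but Orbelm is never earned. Valxan would need Orbelm and Yulqor (Rule 6), but Orbelm is never earned.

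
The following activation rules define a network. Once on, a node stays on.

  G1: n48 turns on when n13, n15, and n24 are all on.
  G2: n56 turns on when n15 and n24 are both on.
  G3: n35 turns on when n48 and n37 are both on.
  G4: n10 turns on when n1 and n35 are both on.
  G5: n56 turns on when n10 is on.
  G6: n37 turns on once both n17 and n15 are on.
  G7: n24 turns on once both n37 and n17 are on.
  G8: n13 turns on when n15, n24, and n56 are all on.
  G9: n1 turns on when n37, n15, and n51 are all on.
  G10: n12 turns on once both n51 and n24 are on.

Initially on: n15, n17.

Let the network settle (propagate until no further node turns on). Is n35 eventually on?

n17 and n15 are on, so n37 turns on (G6).
G7: n37 and n17 on → n24 on.
G2: n15 and n24 on → n56 on.
G8: n15, n24, and n56 on → n13 on.
G1: n13, n15, and n24 on → n48 on.
G3: n48 and n37 on → n35 on.

Yes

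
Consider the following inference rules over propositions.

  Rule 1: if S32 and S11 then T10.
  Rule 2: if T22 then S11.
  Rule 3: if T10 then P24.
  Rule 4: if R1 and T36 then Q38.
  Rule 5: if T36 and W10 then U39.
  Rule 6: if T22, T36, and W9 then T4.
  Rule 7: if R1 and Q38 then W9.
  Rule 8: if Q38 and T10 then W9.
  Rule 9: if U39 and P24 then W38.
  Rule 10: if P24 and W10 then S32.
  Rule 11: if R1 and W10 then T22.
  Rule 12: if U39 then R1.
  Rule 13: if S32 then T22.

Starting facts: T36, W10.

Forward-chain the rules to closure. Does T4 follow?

T36 and W10 hold, so U39 follows (Rule 5).
From U39, Rule 12 gives R1.
From R1 and T36, Rule 4 gives Q38.
From R1 and W10, Rule 11 gives T22.
R1 and Q38 hold, so W9 follows (Rule 7).
From T22, T36, and W9, Rule 6 gives T4.

Yes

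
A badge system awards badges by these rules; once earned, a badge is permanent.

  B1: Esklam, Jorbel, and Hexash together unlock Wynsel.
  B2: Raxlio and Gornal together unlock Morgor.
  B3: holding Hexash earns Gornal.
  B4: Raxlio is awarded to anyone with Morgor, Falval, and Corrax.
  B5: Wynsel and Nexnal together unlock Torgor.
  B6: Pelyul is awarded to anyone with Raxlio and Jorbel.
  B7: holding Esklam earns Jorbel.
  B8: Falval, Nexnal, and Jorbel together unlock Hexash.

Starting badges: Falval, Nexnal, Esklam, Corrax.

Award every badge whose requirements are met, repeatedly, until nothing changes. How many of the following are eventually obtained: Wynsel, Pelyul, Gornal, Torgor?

3

With Esklam, Jorbel is earned (B7).
With Falval, Nexnal, and Jorbel, Hexash is earned (B8).
With Hexash, Gornal is earned (B3).
With Esklam, Jorbel, and Hexash, Wynsel is earned (B1).
With Wynsel and Nexnal, Torgor is earned (B5).
Wynsel: reached.
Pelyul would need Raxlio and Jorbel (B6), but Raxlio is never earned.
Gornal: reached.
Torgor: reached.
Reached: Wynsel, Gornal, and Torgor — 3 of the 4.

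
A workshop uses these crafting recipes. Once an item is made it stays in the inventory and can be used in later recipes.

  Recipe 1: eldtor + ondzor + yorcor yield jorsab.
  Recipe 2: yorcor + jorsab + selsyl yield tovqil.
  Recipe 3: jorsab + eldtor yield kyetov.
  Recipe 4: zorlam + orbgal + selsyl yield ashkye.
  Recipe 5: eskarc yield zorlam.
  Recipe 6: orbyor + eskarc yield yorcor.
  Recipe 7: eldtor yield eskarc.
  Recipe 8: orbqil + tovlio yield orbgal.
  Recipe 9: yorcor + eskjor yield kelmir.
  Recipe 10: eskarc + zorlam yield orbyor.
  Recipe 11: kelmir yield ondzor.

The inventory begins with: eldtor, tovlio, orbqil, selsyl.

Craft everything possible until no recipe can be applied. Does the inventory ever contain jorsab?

No

jorsab would need eldtor, ondzor, and yorcor (Recipe 1), but ondzor is never obtained.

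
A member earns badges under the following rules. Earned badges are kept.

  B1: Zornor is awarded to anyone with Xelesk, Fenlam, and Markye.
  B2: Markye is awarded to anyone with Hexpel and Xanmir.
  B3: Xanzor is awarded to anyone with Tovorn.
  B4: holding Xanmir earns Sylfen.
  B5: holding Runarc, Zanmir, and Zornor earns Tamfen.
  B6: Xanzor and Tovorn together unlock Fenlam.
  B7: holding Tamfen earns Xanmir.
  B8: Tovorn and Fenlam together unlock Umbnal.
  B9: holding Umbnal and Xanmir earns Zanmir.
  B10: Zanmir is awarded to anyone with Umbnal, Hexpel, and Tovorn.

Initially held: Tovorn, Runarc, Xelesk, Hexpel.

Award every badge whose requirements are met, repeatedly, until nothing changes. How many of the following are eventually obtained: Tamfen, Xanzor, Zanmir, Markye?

2

With Tovorn, Xanzor is earned (B3).
With Xanzor and Tovorn, Fenlam is earned (B6).
With Tovorn and Fenlam, Umbnal is earned (B8).
With Umbnal, Hexpel, and Tovorn, Zanmir is earned (B10).
Tamfen would need Runarc, Zanmir, and Zornor (B5), but Zornor is never earned.
Xanzor: reached.
Zanmir: reached.
Markye would need Hexpel and Xanmir (B2), but Xanmir is never earned.
Reached: Xanzor and Zanmir — 2 of the 4.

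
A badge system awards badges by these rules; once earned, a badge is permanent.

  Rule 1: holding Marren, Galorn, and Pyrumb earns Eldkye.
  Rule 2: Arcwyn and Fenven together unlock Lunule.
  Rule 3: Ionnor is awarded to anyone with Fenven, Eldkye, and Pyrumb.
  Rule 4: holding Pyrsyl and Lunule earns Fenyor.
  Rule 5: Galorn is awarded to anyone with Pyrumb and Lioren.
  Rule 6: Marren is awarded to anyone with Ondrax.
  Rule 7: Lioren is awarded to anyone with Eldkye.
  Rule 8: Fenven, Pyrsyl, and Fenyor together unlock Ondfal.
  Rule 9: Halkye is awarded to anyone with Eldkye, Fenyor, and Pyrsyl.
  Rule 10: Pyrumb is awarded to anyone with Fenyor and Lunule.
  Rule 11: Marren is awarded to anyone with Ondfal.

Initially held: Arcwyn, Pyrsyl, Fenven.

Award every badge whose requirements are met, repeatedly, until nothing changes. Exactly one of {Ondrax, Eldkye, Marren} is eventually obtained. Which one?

Marren

With Arcwyn and Fenven, Lunule is earned (Rule 2).
With Pyrsyl and Lunule, Fenyor is earned (Rule 4).
With Fenven, Pyrsyl, and Fenyor, Ondfal is earned (Rule 8).
With Ondfal, Marren is earned (Rule 11).
Eldkye would need Marren, Galorn, and Pyrumb (Rule 1), but Galorn is never earned. No rule produces Ondrax, and it is not given.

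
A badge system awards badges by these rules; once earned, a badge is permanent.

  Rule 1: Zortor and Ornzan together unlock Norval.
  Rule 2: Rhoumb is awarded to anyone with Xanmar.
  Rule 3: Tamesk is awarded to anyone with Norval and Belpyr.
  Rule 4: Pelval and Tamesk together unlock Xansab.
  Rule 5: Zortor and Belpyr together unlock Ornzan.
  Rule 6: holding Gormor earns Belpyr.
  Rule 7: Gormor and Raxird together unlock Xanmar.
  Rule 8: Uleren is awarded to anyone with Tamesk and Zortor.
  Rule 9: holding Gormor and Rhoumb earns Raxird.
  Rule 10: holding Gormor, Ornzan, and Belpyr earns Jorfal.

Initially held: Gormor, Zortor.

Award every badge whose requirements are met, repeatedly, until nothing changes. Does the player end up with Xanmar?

No

Xanmar would need Gormor and Raxird (Rule 7), but Raxird is never earned.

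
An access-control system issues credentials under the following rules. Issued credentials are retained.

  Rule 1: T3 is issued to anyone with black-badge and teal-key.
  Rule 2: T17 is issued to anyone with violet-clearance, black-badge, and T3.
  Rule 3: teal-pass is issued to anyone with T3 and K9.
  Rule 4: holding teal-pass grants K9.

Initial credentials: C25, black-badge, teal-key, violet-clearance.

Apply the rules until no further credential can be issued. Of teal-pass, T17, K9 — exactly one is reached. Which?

Holding black-badge and teal-key grants T3 (Rule 1).
Holding violet-clearance, black-badge, and T3 grants T17 (Rule 2).
K9 would need teal-pass (Rule 4), but teal-pass is never granted. teal-pass would need T3 and K9 (Rule 3), but K9 is never granted.

T17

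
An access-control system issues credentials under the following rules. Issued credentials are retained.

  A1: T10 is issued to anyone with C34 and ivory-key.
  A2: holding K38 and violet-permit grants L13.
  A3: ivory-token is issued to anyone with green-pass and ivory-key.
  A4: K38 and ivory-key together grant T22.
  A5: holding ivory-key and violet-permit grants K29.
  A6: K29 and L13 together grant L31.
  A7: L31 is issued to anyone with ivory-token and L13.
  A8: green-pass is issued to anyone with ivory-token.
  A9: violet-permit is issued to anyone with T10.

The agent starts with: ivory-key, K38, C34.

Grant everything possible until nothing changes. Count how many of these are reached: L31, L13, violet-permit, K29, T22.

5

Holding C34 and ivory-key grants T10 (A1).
Holding K38 and ivory-key grants T22 (A4).
Holding T10 grants violet-permit (A9).
Holding ivory-key and violet-permit grants K29 (A5).
Holding K38 and violet-permit grants L13 (A2).
Holding K29 and L13 grants L31 (A6).
L31: reached.
L13: reached.
violet-permit: reached.
K29: reached.
T22: reached.
All 5 are reached.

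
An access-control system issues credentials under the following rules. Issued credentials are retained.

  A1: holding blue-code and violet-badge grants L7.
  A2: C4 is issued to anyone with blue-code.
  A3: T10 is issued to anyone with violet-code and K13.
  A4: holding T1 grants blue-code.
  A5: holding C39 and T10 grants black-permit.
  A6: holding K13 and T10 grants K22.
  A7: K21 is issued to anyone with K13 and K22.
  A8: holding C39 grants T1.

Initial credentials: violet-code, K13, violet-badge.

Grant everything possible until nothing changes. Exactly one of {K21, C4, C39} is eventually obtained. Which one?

Holding violet-code and K13 grants T10 (A3).
Holding K13 and T10 grants K22 (A6).
Holding K13 and K22 grants K21 (A7).
C4 would need blue-code (A2), but blue-code is never granted. No rule produces C39, and it is not given.

K21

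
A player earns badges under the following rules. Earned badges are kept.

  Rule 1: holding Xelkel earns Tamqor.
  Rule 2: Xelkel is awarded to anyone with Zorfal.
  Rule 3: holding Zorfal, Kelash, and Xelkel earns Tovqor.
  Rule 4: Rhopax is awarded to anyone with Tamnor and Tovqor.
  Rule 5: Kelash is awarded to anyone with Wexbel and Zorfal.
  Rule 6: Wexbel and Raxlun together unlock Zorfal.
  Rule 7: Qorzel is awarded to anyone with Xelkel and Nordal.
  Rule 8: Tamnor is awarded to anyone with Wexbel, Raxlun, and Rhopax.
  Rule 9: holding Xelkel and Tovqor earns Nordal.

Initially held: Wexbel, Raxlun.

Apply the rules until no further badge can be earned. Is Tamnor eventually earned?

Tamnor would need Wexbel, Raxlun, and Rhopax (Rule 8), but Rhopax is never earned.

No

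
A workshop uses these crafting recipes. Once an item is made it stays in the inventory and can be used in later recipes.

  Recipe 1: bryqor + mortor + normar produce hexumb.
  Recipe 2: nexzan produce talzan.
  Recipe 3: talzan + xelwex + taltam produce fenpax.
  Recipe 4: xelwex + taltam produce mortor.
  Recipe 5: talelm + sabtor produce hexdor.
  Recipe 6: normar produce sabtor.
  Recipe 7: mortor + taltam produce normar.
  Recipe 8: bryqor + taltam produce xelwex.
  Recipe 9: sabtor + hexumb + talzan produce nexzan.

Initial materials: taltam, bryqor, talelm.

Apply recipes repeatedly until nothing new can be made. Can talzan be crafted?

talzan would need nexzan (Recipe 2), but nexzan is never obtained.

No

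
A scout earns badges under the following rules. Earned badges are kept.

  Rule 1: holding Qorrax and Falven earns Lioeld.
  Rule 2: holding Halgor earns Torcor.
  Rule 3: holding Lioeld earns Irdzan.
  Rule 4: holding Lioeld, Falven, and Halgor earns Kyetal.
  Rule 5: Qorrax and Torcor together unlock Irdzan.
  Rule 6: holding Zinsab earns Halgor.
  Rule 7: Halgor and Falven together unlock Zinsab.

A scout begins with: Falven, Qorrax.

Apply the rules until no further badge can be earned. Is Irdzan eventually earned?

With Qorrax and Falven, Lioeld is earned (Rule 1).
With Lioeld, Irdzan is earned (Rule 3).

Yes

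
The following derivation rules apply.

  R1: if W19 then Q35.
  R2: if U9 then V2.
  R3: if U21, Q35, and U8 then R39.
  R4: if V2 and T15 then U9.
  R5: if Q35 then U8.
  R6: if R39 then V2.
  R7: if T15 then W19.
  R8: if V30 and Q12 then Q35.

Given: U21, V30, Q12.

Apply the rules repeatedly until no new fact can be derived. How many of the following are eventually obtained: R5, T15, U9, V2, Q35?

From V30 and Q12, R8 gives Q35.
From Q35, R5 gives U8.
From U21, Q35, and U8, R3 gives R39.
From R39, R6 gives V2.
No rule produces R5, and it is not given.
No rule produces T15, and it is not given.
U9 would need V2 and T15 (R4), but T15 is never established.
V2: reached.
Q35: reached.
Reached: V2 and Q35 — 2 of the 5.

2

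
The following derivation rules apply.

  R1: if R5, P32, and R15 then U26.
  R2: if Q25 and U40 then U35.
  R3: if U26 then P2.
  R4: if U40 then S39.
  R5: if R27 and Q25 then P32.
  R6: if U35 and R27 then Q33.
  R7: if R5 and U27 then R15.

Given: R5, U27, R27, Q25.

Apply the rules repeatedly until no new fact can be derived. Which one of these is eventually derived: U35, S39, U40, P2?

R5 and U27 hold, so R15 follows (R7).
From R27 and Q25, R5 gives P32.
From R5, P32, and R15, R1 gives U26.
From U26, R3 gives P2.
No rule produces U40, and it is not given. S39 would need U40 (R4), but U40 is never established. U35 would need Q25 and U40 (R2), but U40 is never established.

P2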